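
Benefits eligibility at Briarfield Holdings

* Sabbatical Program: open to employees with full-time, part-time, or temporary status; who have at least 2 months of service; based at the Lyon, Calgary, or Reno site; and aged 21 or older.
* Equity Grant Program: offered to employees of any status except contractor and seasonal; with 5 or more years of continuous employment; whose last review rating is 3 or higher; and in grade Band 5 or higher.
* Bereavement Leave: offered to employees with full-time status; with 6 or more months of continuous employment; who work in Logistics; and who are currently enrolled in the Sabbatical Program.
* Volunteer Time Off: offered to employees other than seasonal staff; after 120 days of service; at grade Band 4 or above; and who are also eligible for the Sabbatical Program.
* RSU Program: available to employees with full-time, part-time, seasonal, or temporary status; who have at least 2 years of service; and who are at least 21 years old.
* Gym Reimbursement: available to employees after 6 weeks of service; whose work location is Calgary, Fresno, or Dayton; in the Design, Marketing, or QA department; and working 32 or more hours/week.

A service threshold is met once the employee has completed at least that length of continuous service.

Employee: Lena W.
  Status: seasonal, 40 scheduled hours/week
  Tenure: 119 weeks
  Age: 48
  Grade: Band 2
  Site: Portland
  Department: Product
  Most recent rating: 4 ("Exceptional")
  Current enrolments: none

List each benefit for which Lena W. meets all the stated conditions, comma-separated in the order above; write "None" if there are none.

RSU Program

Sabbatical Program — status seasonal ✗ (requires full-time, part-time, or temporary) → not eligible.
Equity Grant Program — status seasonal ✗ (excluded) → not eligible.
Bereavement Leave — status seasonal ✗ (requires full-time) → not eligible.
Volunteer Time Off — status seasonal ✗ (excluded) → not eligible.
RSU Program — status seasonal ✓; service 119 weeks ≥ 2 years (≈730 days) ✓; age 48 ≥ 21 ✓ → eligible.
Gym Reimbursement — service 119 weeks ≥ 6 weeks ✓; site Portland ✗ (not Calgary, Fresno, or Dayton) → not eligible.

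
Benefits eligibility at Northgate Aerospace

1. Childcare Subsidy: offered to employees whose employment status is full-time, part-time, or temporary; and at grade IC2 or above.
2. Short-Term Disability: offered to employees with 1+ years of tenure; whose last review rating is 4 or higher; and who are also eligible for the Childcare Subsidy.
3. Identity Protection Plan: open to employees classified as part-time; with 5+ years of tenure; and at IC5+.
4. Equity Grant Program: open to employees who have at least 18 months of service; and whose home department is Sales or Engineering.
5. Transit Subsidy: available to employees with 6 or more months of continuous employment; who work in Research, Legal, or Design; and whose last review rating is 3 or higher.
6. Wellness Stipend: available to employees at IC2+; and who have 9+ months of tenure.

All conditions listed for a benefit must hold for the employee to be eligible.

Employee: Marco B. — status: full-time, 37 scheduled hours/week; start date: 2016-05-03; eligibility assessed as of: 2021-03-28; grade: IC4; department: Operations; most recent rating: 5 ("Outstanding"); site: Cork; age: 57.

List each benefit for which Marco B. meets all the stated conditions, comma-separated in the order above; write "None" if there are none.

Service from 2016-05-03 to 2021-03-28: 1790 days.
Childcare Subsidy — status full-time ✓; grade IC4 ≥ IC2 ✓ → eligible.
Short-Term Disability — service 1790 days ≥ 1 year (≈365 days) ✓; rating 5 ≥ 4 ✓; eligible for Childcare Subsidy ✓ → eligible.
Identity Protection Plan — status full-time ✗ (requires part-time) → not eligible.
Equity Grant Program — service 1790 days ≥ 18 months (≈540 days) ✓; dept Operations ✗ → not eligible.
Transit Subsidy — service 1790 days ≥ 6 months (≈180 days) ✓; dept Operations ✗ → not eligible.
Wellness Stipend — grade IC4 ≥ IC2 ✓; service 1790 days ≥ 9 months (≈270 days) ✓ → eligible.

Childcare Subsidy, Short-Term Disability, Wellness Stipend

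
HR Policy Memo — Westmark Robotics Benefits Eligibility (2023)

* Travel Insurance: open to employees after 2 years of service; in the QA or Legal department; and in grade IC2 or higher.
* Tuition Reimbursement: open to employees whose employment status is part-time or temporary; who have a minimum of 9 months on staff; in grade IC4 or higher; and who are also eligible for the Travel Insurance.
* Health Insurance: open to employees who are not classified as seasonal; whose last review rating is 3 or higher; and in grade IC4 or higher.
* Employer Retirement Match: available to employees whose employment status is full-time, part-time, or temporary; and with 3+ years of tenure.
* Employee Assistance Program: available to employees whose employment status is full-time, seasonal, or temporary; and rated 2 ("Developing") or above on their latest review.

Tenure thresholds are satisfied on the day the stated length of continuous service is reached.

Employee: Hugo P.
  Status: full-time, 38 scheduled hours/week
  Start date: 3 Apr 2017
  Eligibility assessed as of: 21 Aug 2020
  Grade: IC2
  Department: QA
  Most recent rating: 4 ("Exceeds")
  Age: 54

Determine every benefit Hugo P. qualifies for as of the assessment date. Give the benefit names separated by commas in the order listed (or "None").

Travel Insurance, Employer Retirement Match, Employee Assistance Program

Service from 3 Apr 2017 to 21 Aug 2020: 1236 days.
Travel Insurance — service 1236 days ≥ 2 years (≈730 days) ✓; dept QA ✓; grade IC2 ≥ IC2 ✓ → eligible.
Tuition Reimbursement — status full-time ✗ (requires part-time or temporary) → not eligible.
Health Insurance — status full-time ✓ (not excluded); rating 4 ≥ 3 ✓; grade IC2 < IC4 ✗ → not eligible.
Employer Retirement Match — status full-time ✓; service 1236 days ≥ 3 years (≈1095 days) ✓ → eligible.
Employee Assistance Program — status full-time ✓; rating 4 ≥ 2 ✓ → eligible.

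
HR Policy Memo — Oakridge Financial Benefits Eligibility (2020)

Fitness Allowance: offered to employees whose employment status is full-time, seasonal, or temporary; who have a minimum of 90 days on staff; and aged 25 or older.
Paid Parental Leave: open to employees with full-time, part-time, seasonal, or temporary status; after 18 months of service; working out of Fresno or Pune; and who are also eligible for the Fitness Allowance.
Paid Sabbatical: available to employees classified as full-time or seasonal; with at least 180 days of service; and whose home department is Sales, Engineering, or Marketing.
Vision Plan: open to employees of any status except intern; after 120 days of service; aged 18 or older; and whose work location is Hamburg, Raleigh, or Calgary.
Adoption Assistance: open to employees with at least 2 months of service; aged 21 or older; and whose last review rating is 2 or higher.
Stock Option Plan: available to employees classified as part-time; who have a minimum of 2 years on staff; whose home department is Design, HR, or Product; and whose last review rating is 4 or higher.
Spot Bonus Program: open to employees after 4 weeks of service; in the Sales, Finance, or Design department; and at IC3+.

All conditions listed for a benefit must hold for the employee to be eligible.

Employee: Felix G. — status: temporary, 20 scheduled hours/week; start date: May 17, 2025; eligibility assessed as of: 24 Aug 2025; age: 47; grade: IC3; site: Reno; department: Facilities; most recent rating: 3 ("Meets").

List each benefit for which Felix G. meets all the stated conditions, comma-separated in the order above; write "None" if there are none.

Fitness Allowance, Adoption Assistance

Service from May 17, 2025 to 24 Aug 2025: 99 days.
Fitness Allowance — status temporary ✓; service 99 days ≥ 90 days ✓; age 47 ≥ 25 ✓ → eligible.
Paid Parental Leave — status temporary ✓; service 99 days < 18 months (≈540 days) ✗ → not eligible.
Paid Sabbatical — status temporary ✗ (requires full-time or seasonal) → not eligible.
Vision Plan — status temporary ✓ (not excluded); service 99 days < 120 days ✗ → not eligible.
Adoption Assistance — service 99 days ≥ 2 months (≈60 days) ✓; age 47 ≥ 21 ✓; rating 3 ≥ 2 ✓ → eligible.
Stock Option Plan — status temporary ✗ (requires part-time) → not eligible.
Spot Bonus Program — service 99 days ≥ 4 weeks (≈28 days) ✓; dept Facilities ✗ → not eligible.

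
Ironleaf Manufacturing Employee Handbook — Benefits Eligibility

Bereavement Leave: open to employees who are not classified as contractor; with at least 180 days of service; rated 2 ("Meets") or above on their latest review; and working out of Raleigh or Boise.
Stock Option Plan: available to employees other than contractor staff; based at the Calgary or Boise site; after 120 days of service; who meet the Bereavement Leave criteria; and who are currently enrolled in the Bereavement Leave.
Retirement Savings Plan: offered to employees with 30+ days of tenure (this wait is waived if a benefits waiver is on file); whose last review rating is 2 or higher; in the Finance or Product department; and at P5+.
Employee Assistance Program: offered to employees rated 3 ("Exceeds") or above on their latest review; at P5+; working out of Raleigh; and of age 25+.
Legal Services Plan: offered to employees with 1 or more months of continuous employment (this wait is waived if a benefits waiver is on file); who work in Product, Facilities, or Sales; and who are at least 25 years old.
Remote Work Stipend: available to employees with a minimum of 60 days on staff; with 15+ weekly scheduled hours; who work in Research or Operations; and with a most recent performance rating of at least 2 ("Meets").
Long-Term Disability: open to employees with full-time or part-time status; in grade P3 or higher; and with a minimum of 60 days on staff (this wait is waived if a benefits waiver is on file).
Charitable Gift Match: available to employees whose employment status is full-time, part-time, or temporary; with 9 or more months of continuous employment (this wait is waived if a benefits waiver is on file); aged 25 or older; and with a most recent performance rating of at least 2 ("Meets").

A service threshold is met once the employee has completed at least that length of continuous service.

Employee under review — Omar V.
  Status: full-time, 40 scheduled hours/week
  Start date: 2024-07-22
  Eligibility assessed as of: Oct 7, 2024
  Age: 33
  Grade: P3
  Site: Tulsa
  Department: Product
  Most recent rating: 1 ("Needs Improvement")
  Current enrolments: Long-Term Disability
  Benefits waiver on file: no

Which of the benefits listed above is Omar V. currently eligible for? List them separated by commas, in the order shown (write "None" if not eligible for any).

Service from 2024-07-22 to Oct 7, 2024: 77 days.
Bereavement Leave — status full-time ✓ (not excluded); service 77 days < 180 days ✗ → not eligible.
Stock Option Plan — status full-time ✓ (not excluded); site Tulsa ✗ (not Calgary or Boise) → not eligible.
Retirement Savings Plan — no waiver, service 77 days ≥ 30 days ✓; rating 1 < 2 ✗ → not eligible.
Employee Assistance Program — rating 1 < 3 ✗ → not eligible.
Legal Services Plan — no waiver, service 77 days ≥ 1 month (≈30 days) ✓; dept Product ✓; age 33 ≥ 25 ✓ → eligible.
Remote Work Stipend — service 77 days ≥ 60 days ✓; 40 hrs/wk ≥ 15 ✓; dept Product ✗ → not eligible.
Long-Term Disability — status full-time ✓; grade P3 ≥ P3 ✓; no waiver, service 77 days ≥ 60 days ✓ → eligible.
Charitable Gift Match — status full-time ✓; no waiver, service 77 days < 9 months (≈270 days) ✗ → not eligible.

Legal Services Plan, Long-Term Disability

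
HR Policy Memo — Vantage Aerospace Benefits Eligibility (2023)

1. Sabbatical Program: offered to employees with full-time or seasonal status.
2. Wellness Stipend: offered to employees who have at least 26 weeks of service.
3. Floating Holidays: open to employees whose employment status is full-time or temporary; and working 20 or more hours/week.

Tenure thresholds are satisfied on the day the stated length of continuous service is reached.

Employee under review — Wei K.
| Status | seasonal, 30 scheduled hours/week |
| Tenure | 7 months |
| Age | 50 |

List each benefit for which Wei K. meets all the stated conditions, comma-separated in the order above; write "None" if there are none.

Sabbatical Program, Wellness Stipend

Sabbatical Program — status seasonal ✓ → eligible.
Wellness Stipend — service 7 months ≥ 26 weeks (≈182 days) ✓ → eligible.
Floating Holidays — status seasonal ✗ (requires full-time or temporary) → not eligible.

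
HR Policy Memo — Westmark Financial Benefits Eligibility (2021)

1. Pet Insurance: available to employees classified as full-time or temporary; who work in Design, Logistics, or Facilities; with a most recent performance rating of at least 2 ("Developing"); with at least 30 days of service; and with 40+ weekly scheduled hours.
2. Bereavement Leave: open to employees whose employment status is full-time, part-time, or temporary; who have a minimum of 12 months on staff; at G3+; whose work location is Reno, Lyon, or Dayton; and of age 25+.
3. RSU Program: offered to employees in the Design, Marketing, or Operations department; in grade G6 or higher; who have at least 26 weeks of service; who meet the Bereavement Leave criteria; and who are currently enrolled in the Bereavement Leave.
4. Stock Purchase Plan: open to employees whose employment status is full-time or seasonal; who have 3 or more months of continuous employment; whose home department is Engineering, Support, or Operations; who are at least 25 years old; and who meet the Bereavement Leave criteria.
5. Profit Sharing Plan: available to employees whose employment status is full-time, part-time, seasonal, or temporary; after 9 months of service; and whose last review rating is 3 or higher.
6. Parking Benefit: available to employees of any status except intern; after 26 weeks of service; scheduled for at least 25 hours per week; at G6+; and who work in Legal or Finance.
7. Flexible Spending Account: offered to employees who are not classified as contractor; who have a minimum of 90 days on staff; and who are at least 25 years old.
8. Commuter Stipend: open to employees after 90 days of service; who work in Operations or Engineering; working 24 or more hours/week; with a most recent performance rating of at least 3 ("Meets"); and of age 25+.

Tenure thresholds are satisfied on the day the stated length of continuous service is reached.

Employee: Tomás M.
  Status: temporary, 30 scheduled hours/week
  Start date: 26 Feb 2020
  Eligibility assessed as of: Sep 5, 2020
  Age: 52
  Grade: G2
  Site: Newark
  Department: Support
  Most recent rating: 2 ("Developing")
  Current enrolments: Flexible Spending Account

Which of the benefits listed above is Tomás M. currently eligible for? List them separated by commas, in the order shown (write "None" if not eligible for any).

Flexible Spending Account

Service from 26 Feb 2020 to Sep 5, 2020: 192 days.
Pet Insurance — status temporary ✓; dept Support ✗ → not eligible.
Bereavement Leave — status temporary ✓; service 192 days < 12 months (≈360 days) ✗ → not eligible.
RSU Program — dept Support ✗ → not eligible.
Stock Purchase Plan — status temporary ✗ (requires full-time or seasonal) → not eligible.
Profit Sharing Plan — status temporary ✓; service 192 days < 9 months (≈270 days) ✗ → not eligible.
Parking Benefit — status temporary ✓ (not excluded); service 192 days ≥ 26 weeks (≈182 days) ✓; 30 hrs/wk ≥ 25 ✓; grade G2 < G6 ✗ → not eligible.
Flexible Spending Account — status temporary ✓ (not excluded); service 192 days ≥ 90 days ✓; age 52 ≥ 25 ✓ → eligible.
Commuter Stipend — service 192 days ≥ 90 days ✓; dept Support ✗ → not eligible.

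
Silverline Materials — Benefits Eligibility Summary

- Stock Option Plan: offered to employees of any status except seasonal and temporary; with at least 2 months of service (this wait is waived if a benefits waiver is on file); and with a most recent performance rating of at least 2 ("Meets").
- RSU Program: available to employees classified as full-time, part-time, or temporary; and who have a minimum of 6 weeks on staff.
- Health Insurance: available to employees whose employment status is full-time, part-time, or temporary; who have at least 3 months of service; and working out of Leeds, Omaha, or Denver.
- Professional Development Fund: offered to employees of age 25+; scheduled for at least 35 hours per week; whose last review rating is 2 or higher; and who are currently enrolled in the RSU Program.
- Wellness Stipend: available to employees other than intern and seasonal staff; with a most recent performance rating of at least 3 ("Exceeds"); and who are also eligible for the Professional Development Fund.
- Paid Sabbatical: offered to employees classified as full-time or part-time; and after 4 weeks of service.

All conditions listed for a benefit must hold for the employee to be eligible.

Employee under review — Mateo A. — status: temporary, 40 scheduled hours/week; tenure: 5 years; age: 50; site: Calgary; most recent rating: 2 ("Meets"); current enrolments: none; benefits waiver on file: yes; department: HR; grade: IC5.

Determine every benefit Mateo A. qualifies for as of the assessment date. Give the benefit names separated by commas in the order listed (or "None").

Stock Option Plan — status temporary ✗ (excluded) → not eligible.
RSU Program — status temporary ✓; service 5 years ≥ 6 weeks (≈42 days) ✓ → eligible.
Health Insurance — status temporary ✓; service 5 years ≥ 3 months (≈90 days) ✓; site Calgary ✗ (not Leeds, Omaha, or Denver) → not eligible.
Professional Development Fund — age 50 ≥ 25 ✓; 40 hrs/wk ≥ 35 ✓; rating 2 ≥ 2 ✓; not enrolled in RSU Program ✗ → not eligible.
Wellness Stipend — status temporary ✓ (not excluded); rating 2 < 3 ✗ → not eligible.
Paid Sabbatical — status temporary ✗ (requires full-time or part-time) → not eligible.

RSU Program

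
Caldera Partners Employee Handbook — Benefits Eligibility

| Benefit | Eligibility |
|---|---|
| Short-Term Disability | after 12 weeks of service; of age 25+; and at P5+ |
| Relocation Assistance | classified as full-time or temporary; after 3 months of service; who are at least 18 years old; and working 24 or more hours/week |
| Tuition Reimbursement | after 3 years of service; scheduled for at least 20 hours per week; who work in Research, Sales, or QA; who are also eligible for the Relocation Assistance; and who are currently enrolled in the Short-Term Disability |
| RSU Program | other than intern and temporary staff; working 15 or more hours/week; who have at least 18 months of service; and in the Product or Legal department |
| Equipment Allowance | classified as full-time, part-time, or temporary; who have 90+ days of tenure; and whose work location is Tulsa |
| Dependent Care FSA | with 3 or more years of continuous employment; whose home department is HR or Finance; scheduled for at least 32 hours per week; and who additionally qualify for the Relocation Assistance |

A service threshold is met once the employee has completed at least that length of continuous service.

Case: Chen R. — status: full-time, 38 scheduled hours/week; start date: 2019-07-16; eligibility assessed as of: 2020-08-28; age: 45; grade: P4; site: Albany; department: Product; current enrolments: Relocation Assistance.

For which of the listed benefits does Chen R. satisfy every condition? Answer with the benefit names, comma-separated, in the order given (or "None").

Service from 2019-07-16 to 2020-08-28: 409 days.
Short-Term Disability — service 409 days ≥ 12 weeks (≈84 days) ✓; age 45 ≥ 25 ✓; grade P4 < P5 ✗ → not eligible.
Relocation Assistance — status full-time ✓; service 409 days ≥ 3 months (≈90 days) ✓; age 45 ≥ 18 ✓; 38 hrs/wk ≥ 24 ✓ → eligible.
Tuition Reimbursement — service 409 days < 3 years (≈1095 days) ✗ → not eligible.
RSU Program — status full-time ✓ (not excluded); 38 hrs/wk ≥ 15 ✓; service 409 days < 18 months (≈540 days) ✗ → not eligible.
Equipment Allowance — status full-time ✓; service 409 days ≥ 90 days ✓; site Albany ✗ (not Tulsa) → not eligible.
Dependent Care FSA — service 409 days < 3 years (≈1095 days) ✗ → not eligible.

Relocation Assistance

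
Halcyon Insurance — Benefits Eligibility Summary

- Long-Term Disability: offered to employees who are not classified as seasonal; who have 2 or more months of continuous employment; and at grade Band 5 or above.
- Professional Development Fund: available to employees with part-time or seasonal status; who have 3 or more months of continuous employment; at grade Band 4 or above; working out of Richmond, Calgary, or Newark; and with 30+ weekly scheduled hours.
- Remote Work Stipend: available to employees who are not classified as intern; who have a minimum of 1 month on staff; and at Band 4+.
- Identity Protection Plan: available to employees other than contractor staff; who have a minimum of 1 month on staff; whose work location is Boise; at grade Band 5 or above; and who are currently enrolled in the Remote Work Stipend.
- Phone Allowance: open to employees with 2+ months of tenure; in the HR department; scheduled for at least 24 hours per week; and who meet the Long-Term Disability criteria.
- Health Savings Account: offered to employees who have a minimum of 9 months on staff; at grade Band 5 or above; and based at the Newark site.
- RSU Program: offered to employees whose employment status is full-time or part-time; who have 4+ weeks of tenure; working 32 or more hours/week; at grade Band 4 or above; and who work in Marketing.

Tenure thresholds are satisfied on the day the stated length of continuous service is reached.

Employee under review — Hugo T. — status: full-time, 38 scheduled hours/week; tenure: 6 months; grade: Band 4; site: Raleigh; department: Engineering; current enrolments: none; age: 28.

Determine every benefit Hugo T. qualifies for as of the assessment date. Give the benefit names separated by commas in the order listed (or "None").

Remote Work Stipend

Long-Term Disability — status full-time ✓ (not excluded); service 6 months ≥ 2 months ✓; grade Band 4 < Band 5 ✗ → not eligible.
Professional Development Fund — status full-time ✗ (requires part-time or seasonal) → not eligible.
Remote Work Stipend — status full-time ✓ (not excluded); service 6 months ≥ 1 month ✓; grade Band 4 ≥ Band 4 ✓ → eligible.
Identity Protection Plan — status full-time ✓ (not excluded); service 6 months ≥ 1 month ✓; site Raleigh ✗ (not Boise) → not eligible.
Phone Allowance — service 6 months ≥ 2 months ✓; dept Engineering ✗ → not eligible.
Health Savings Account — service 6 months < 9 months ✗ → not eligible.
RSU Program — status full-time ✓; service 6 months ≥ 4 weeks (≈28 days) ✓; 38 hrs/wk ≥ 32 ✓; grade Band 4 ≥ Band 4 ✓; dept Engineering ✗ → not eligible.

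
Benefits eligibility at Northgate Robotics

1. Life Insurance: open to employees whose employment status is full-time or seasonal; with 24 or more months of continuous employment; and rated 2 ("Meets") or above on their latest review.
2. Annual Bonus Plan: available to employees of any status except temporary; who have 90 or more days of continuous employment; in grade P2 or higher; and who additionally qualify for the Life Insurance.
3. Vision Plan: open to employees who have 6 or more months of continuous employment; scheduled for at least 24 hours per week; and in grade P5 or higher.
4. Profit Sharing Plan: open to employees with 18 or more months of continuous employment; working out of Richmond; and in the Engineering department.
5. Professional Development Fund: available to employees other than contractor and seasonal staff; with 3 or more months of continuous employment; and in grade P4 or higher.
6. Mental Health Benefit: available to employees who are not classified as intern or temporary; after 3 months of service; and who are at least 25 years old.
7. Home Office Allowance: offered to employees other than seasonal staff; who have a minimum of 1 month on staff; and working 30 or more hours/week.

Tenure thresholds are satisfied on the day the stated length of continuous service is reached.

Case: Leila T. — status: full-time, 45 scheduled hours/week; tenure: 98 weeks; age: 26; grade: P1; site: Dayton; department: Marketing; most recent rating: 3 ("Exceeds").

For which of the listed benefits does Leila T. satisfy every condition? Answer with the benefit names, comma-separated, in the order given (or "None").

Life Insurance — status full-time ✓; service 98 weeks < 24 months (≈720 days) ✗ → not eligible.
Annual Bonus Plan — status full-time ✓ (not excluded); service 98 weeks ≥ 90 days ✓; grade P1 < P2 ✗ → not eligible.
Vision Plan — service 98 weeks ≥ 6 months (≈180 days) ✓; 45 hrs/wk ≥ 24 ✓; grade P1 < P5 ✗ → not eligible.
Profit Sharing Plan — service 98 weeks ≥ 18 months (≈540 days) ✓; site Dayton ✗ (not Richmond) → not eligible.
Professional Development Fund — status full-time ✓ (not excluded); service 98 weeks ≥ 3 months (≈90 days) ✓; grade P1 < P4 ✗ → not eligible.
Mental Health Benefit — status full-time ✓ (not excluded); service 98 weeks ≥ 3 months (≈90 days) ✓; age 26 ≥ 25 ✓ → eligible.
Home Office Allowance — status full-time ✓ (not excluded); service 98 weeks ≥ 1 month (≈30 days) ✓; 45 hrs/wk ≥ 30 ✓ → eligible.

Mental Health Benefit, Home Office Allowance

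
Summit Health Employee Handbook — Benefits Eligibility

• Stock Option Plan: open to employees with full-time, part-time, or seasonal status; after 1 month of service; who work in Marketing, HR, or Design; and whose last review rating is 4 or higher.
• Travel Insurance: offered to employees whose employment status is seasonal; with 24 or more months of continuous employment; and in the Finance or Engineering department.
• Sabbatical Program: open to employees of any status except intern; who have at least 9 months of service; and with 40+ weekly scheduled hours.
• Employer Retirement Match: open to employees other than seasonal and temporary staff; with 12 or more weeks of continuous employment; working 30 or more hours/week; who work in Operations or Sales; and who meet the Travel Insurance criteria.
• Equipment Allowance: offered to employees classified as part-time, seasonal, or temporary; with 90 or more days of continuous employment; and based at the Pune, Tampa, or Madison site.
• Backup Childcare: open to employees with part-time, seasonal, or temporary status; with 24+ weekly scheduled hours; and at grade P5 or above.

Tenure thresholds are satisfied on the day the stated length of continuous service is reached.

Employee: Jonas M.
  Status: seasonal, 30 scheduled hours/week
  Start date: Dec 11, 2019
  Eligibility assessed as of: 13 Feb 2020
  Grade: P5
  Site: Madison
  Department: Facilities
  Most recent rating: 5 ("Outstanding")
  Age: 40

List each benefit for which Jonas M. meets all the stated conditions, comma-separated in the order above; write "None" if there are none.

Backup Childcare

Service from Dec 11, 2019 to 13 Feb 2020: 64 days.
Stock Option Plan — status seasonal ✓; service 64 days ≥ 1 month (≈30 days) ✓; dept Facilities ✗ → not eligible.
Travel Insurance — status seasonal ✓; service 64 days < 24 months (≈720 days) ✗ → not eligible.
Sabbatical Program — status seasonal ✓ (not excluded); service 64 days < 9 months (≈270 days) ✗ → not eligible.
Employer Retirement Match — status seasonal ✗ (excluded) → not eligible.
Equipment Allowance — status seasonal ✓; service 64 days < 90 days ✗ → not eligible.
Backup Childcare — status seasonal ✓; 30 hrs/wk ≥ 24 ✓; grade P5 ≥ P5 ✓ → eligible.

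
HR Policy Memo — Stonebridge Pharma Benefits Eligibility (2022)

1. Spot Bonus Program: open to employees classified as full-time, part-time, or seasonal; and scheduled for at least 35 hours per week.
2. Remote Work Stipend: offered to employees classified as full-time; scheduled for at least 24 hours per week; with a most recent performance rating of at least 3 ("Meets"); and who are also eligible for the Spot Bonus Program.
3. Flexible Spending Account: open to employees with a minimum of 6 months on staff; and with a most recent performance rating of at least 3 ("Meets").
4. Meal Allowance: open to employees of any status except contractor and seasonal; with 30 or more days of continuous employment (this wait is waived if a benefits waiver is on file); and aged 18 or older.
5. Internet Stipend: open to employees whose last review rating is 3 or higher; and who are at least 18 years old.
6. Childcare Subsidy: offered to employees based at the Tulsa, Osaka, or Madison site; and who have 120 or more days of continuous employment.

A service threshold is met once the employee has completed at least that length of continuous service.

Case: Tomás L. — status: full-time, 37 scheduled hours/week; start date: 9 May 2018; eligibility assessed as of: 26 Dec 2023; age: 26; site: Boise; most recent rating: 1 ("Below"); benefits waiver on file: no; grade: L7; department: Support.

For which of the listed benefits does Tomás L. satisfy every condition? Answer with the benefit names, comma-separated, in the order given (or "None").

Service from 9 May 2018 to 26 Dec 2023: 2057 days.
Spot Bonus Program — status full-time ✓; 37 hrs/wk ≥ 35 ✓ → eligible.
Remote Work Stipend — status full-time ✓; 37 hrs/wk ≥ 24 ✓; rating 1 < 3 ✗ → not eligible.
Flexible Spending Account — service 2057 days ≥ 6 months (≈180 days) ✓; rating 1 < 3 ✗ → not eligible.
Meal Allowance — status full-time ✓ (not excluded); no waiver, service 2057 days ≥ 30 days ✓; age 26 ≥ 18 ✓ → eligible.
Internet Stipend — rating 1 < 3 ✗ → not eligible.
Childcare Subsidy — site Boise ✗ (not Tulsa, Osaka, or Madison) → not eligible.

Spot Bonus Program, Meal Allowance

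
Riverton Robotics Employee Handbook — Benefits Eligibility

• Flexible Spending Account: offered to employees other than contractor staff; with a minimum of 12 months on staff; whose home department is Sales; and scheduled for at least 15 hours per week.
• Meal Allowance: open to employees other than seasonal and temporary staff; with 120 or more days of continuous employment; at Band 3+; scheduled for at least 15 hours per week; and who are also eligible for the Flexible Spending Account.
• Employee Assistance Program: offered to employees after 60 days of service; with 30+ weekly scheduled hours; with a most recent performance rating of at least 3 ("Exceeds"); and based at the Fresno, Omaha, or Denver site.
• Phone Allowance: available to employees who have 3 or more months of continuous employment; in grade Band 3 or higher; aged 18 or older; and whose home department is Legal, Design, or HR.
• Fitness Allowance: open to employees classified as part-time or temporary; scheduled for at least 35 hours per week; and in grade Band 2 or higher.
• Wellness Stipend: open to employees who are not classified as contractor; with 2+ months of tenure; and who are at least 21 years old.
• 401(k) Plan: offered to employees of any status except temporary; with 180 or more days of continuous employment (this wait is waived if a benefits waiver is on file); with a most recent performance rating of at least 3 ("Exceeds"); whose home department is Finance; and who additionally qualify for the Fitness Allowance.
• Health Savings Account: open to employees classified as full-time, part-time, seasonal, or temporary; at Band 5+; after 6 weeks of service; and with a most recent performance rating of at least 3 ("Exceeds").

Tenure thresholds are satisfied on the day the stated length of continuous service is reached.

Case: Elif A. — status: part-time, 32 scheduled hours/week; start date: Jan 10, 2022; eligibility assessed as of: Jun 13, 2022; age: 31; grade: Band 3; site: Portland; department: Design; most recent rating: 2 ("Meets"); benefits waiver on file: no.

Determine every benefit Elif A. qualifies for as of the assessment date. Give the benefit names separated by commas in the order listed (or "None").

Phone Allowance, Wellness Stipend

Service from Jan 10, 2022 to Jun 13, 2022: 154 days.
Flexible Spending Account — status part-time ✓ (not excluded); service 154 days < 12 months (≈360 days) ✗ → not eligible.
Meal Allowance — status part-time ✓ (not excluded); service 154 days ≥ 120 days ✓; grade Band 3 ≥ Band 3 ✓; 32 hrs/wk ≥ 15 ✓; not eligible for Flexible Spending Account ✗ → not eligible.
Employee Assistance Program — service 154 days ≥ 60 days ✓; 32 hrs/wk ≥ 30 ✓; rating 2 < 3 ✗ → not eligible.
Phone Allowance — service 154 days ≥ 3 months (≈90 days) ✓; grade Band 3 ≥ Band 3 ✓; age 31 ≥ 18 ✓; dept Design ✓ → eligible.
Fitness Allowance — status part-time ✓; 32 hrs/wk < 35 ✗ → not eligible.
Wellness Stipend — status part-time ✓ (not excluded); service 154 days ≥ 2 months (≈60 days) ✓; age 31 ≥ 21 ✓ → eligible.
401(k) Plan — status part-time ✓ (not excluded); no waiver, service 154 days < 180 days ✗ → not eligible.
Health Savings Account — status part-time ✓; grade Band 3 < Band 5 ✗ → not eligible.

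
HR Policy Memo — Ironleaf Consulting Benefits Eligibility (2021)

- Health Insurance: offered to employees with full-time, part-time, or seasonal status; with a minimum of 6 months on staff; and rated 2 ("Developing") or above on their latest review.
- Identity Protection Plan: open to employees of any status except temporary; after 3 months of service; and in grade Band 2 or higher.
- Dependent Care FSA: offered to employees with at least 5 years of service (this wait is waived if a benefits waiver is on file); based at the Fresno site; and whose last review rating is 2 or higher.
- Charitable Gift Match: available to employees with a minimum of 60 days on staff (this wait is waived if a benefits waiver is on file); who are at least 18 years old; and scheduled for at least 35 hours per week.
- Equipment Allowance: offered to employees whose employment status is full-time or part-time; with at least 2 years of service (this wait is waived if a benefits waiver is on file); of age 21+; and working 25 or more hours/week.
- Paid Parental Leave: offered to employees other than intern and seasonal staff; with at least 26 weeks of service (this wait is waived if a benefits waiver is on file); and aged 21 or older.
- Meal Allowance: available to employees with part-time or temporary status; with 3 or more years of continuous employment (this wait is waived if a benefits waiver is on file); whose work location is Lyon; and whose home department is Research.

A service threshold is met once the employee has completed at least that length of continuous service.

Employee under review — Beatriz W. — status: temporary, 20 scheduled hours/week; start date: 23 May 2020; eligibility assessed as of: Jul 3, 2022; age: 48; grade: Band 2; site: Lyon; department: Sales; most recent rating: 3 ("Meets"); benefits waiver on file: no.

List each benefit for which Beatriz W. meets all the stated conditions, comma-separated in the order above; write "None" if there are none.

Paid Parental Leave

Service from 23 May 2020 to Jul 3, 2022: 771 days.
Health Insurance — status temporary ✗ (requires full-time, part-time, or seasonal) → not eligible.
Identity Protection Plan — status temporary ✗ (excluded) → not eligible.
Dependent Care FSA — no waiver, service 771 days < 5 years (≈1825 days) ✗ → not eligible.
Charitable Gift Match — no waiver, service 771 days ≥ 60 days ✓; age 48 ≥ 18 ✓; 20 hrs/wk < 35 ✗ → not eligible.
Equipment Allowance — status temporary ✗ (requires full-time or part-time) → not eligible.
Paid Parental Leave — status temporary ✓ (not excluded); no waiver, service 771 days ≥ 26 weeks (≈182 days) ✓; age 48 ≥ 21 ✓ → eligible.
Meal Allowance — status temporary ✓; no waiver, service 771 days < 3 years (≈1095 days) ✗ → not eligible.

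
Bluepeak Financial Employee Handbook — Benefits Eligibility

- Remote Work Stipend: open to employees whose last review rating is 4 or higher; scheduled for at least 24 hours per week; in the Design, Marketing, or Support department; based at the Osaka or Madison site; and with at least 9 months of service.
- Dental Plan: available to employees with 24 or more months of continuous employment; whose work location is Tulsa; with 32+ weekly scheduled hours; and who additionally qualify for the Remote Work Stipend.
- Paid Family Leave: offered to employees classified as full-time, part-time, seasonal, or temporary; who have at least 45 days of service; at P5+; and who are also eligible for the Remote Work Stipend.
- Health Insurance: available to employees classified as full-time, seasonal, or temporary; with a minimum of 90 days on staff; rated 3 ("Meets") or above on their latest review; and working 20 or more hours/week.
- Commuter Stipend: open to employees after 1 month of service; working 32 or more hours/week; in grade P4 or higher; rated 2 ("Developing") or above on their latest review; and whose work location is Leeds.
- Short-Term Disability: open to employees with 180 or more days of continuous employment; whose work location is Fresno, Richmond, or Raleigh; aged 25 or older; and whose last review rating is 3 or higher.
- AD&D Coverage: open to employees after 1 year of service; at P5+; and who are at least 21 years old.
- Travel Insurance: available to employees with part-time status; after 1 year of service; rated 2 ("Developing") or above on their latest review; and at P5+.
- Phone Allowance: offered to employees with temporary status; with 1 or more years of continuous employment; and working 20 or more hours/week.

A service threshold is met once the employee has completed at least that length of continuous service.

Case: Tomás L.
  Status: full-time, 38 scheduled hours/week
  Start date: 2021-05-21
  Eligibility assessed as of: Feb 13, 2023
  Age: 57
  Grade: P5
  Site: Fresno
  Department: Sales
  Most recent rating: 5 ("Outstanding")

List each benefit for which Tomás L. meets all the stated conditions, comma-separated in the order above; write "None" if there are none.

Health Insurance, Short-Term Disability, AD&D Coverage

Service from 2021-05-21 to Feb 13, 2023: 633 days.
Remote Work Stipend — rating 5 ≥ 4 ✓; 38 hrs/wk ≥ 24 ✓; dept Sales ✗ → not eligible.
Dental Plan — service 633 days < 24 months (≈720 days) ✗ → not eligible.
Paid Family Leave — status full-time ✓; service 633 days ≥ 45 days ✓; grade P5 ≥ P5 ✓; not eligible for Remote Work Stipend ✗ → not eligible.
Health Insurance — status full-time ✓; service 633 days ≥ 90 days ✓; rating 5 ≥ 3 ✓; 38 hrs/wk ≥ 20 ✓ → eligible.
Commuter Stipend — service 633 days ≥ 1 month (≈30 days) ✓; 38 hrs/wk ≥ 32 ✓; grade P5 ≥ P4 ✓; rating 5 ≥ 2 ✓; site Fresno ✗ (not Leeds) → not eligible.
Short-Term Disability — service 633 days ≥ 180 days ✓; site Fresno ✓; age 57 ≥ 25 ✓; rating 5 ≥ 3 ✓ → eligible.
AD&D Coverage — service 633 days ≥ 1 year (≈365 days) ✓; grade P5 ≥ P5 ✓; age 57 ≥ 21 ✓ → eligible.
Travel Insurance — status full-time ✗ (requires part-time) → not eligible.
Phone Allowance — status full-time ✗ (requires temporary) → not eligible.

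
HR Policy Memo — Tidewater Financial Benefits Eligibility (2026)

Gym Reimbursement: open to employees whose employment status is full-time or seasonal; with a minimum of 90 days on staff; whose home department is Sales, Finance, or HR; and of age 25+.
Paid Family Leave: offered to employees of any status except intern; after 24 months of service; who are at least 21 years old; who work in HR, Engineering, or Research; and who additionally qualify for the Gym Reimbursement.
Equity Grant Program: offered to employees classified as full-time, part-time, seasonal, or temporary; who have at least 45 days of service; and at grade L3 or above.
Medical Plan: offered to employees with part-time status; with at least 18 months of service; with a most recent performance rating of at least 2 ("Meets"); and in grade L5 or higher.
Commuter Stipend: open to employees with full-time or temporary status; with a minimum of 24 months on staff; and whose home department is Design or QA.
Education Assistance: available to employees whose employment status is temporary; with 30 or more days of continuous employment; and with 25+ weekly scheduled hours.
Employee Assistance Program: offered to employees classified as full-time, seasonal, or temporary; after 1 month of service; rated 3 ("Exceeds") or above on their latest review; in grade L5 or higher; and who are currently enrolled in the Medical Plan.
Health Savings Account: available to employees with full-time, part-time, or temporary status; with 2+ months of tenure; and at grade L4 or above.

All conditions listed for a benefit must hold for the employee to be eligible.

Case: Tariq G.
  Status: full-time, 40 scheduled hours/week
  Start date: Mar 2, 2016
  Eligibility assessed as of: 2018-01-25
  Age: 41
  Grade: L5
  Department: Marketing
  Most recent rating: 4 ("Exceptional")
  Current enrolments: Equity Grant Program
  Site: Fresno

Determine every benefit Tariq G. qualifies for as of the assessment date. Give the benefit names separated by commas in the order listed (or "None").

Service from Mar 2, 2016 to 2018-01-25: 694 days.
Gym Reimbursement — status full-time ✓; service 694 days ≥ 90 days ✓; dept Marketing ✗ → not eligible.
Paid Family Leave — status full-time ✓ (not excluded); service 694 days < 24 months (≈720 days) ✗ → not eligible.
Equity Grant Program — status full-time ✓; service 694 days ≥ 45 days ✓; grade L5 ≥ L3 ✓ → eligible.
Medical Plan — status full-time ✗ (requires part-time) → not eligible.
Commuter Stipend — status full-time ✓; service 694 days < 24 months (≈720 days) ✗ → not eligible.
Education Assistance — status full-time ✗ (requires temporary) → not eligible.
Employee Assistance Program — status full-time ✓; service 694 days ≥ 1 month (≈30 days) ✓; rating 4 ≥ 3 ✓; grade L5 ≥ L5 ✓; not enrolled in Medical Plan ✗ → not eligible.
Health Savings Account — status full-time ✓; service 694 days ≥ 2 months (≈60 days) ✓; grade L5 ≥ L4 ✓ → eligible.

Equity Grant Program, Health Savings Account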